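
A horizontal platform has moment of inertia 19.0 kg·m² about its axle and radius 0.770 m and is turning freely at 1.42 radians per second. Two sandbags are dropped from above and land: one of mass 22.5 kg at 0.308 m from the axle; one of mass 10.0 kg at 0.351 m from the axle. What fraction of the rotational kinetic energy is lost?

No external torque acts about the axle; L_before = L_after.
Added inertia Σmr² = (22.5)(0.308)² + (10.0)(0.351)² = 3.366 kg·m²; I_f = 19.00 + 3.366 = 22.37 kg·m².
ω_f = I_p ω_i / I_f = (19.00)(1.42) / 22.37 = 1.206 rad/s.
KE_i = ½(19.00)(1.420 rad/s)² = 19.16 J; KE_f = ½(22.37)(1.206)² = 16.27 J.
Fraction lost = 0.1505.

fraction ≈ 0.151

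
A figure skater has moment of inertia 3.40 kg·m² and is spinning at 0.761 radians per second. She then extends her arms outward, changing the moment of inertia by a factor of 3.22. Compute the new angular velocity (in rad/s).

Angular momentum about the spin axis is conserved since the torque about it is zero.
I₂ = 3.22 × 3.40 = 10.95 kg·m².
ω₂ = I₁ω₁ / I₂ = (3.400)(0.761 rad/s) / (10.95) = 0.2363 rad/s.

ω₂ ≈ 0.236 rad/s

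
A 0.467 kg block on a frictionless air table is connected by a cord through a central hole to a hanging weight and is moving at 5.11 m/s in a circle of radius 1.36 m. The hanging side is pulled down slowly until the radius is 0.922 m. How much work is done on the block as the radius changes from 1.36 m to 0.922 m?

W ≈ 7.17 J

Central (radial) force ⇒ zero torque about the center ⇒ m v r is constant.
v₂ = v₁ r₁ / r₂ = (5.11)(1.36) / (0.922) = 7.538 m/s.
W = ΔKE = ½m(v₂² − v₁²) = 7.169 J.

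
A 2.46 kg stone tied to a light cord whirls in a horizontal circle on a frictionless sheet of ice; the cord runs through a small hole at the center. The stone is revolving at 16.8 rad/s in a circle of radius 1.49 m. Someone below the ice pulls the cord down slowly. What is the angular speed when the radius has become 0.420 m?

No torque about the axis ⇒ m r₁² ω₁ = m r₂² ω₂.
ω₂ = ω₁ (r₁/r₂)² = (16.8)(1.49/0.420)² = 211.4 rad/s.

ω₂ ≈ 211 rad/s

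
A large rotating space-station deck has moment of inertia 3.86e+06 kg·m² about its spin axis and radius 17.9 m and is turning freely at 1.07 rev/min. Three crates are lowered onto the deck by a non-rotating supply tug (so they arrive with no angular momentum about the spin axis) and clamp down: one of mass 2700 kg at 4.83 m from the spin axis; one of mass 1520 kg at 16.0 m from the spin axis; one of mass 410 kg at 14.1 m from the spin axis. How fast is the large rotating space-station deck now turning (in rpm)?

ω_f ≈ 0.940 rpm

The added mass arrives with no angular momentum about the spin axis, and any external torque about the spin axis is negligible, so the system's angular momentum is conserved.
Added inertia Σmr² = (2700)(4.83)² + (1520)(16.0)² + (410)(14.1)² = 5.336e+05 kg·m²; I_f = 3.860e+06 + 5.336e+05 = 4.394e+06 kg·m².
ω_f = I_p ω_i / I_f = (3.860e+06)(1.07) / 4.394e+06 = 0.9400 rpm.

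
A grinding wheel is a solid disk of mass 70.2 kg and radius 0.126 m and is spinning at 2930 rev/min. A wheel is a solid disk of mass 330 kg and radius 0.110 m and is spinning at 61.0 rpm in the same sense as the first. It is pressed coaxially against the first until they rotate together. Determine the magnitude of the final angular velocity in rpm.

The coupling torques are internal; angular momentum about the shared axis is conserved.
Moments of inertia: I_A = ½(70.2)(0.126)² = 0.5572 kg·m²; I_B = ½(330)(0.110)² = 1.996 kg·m².
Taking A's sense as positive: L = (0.5572)(2930) + (1.996)(61.0) = 1755 kg·m²·rpm.
Combined I = 0.5572 + 1.996 = 2.554 kg·m².
ω_f = L / I = 1755 / 2.554 = 687.0 rpm.

|ω_f| ≈ 687 rpm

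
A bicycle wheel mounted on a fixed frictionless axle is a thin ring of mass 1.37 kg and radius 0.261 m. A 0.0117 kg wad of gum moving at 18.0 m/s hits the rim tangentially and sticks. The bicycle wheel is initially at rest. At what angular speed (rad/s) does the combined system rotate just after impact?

|ω_f| ≈ 0.584 rad/s

About the axle the impulsive forces during the collision are internal, so angular momentum about that axis is conserved.
I_p = (1.37)(0.261)² = 0.09333 kg·m². Taking the sense of the wad of gum's angular momentum as positive, L_{wad} = m v R = (0.0117)(18.0)(0.261) = 0.05497 kg·m²/s.
L_i = 0 + 0.05497 = 0.05497 kg·m²/s.
After sticking, I_f = I_p + m R² = 0.09333 + (0.0117)(0.261)² = 0.09412 kg·m².
ω_f = L_i / I_f = 0.05497 / 0.09412 = 0.5840 rad/s.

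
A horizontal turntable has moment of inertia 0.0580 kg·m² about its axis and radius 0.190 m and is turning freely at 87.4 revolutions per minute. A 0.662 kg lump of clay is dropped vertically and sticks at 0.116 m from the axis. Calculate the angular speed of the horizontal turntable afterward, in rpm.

The added mass arrives with no angular momentum about the axis, and any external torque about the axis is negligible, so the system's angular momentum is conserved.
Added inertia Σmr² = (0.662)(0.116)² = 0.008908 kg·m²; I_f = 0.05800 + 0.008908 = 0.06691 kg·m².
ω_f = I_p ω_i / I_f = (0.05800)(87.4) / 0.06691 = 75.76 rpm.

ω_f ≈ 75.8 rpm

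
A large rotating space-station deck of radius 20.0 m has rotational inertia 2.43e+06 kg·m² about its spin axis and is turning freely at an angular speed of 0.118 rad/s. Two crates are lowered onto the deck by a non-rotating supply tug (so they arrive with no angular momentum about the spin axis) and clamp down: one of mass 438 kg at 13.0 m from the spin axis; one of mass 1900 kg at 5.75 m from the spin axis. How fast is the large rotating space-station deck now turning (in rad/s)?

ω_f ≈ 0.112 rad/s

The added mass arrives with no angular momentum about the spin axis, and any external torque about the spin axis is negligible, so the system's angular momentum is conserved.
Added inertia Σmr² = (438)(13.0)² + (1900)(5.75)² = 1.368e+05 kg·m²; I_f = 2.430e+06 + 1.368e+05 = 2.567e+06 kg·m².
ω_f = I_p ω_i / I_f = (2.430e+06)(0.118) / 2.567e+06 = 0.1117 rad/s.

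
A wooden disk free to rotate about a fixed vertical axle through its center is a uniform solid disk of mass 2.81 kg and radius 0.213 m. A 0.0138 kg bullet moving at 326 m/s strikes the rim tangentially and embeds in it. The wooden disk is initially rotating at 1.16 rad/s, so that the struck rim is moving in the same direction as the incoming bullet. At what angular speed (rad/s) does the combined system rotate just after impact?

About the axle the impulsive forces during the collision are internal, so angular momentum about that axis is conserved.
I_p = ½(2.81)(0.213)² = 0.06374 kg·m². Taking the sense of the bullet's angular momentum as positive, L_{bullet} = m v R = (0.0138)(326)(0.213) = 0.9582 kg·m²/s.
L_i = +I_p ω_p + m v R = +(0.06374)(1.16) + 0.9582 = 1.032 kg·m²/s.
After sticking, I_f = I_p + m R² = 0.06374 + (0.0138)(0.213)² = 0.06437 kg·m².
ω_f = L_i / I_f = 1.032 / 0.06437 = 16.04 rad/s.

|ω_f| ≈ 16.0 rad/s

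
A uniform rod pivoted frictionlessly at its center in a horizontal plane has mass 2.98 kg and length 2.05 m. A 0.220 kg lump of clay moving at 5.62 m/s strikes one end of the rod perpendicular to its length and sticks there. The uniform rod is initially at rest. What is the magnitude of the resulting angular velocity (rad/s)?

About the pivot the impulsive forces during the collision are internal, so angular momentum about that axis is conserved.
I_p = (1/12)(2.98)(2.05)² = 1.044 kg·m². Taking the sense of the lump of clay's angular momentum as positive, L_{lump} = m v R = (0.220)(5.62)(2.05/2) = 1.267 kg·m²/s.
L_i = 0 + 1.267 = 1.267 kg·m²/s.
After sticking, I_f = I_p + m R² = 1.044 + (0.220)(2.05/2)² = 1.275 kg·m².
ω_f = L_i / I_f = 1.267 / 1.275 = 0.9942 rad/s.

|ω_f| ≈ 0.994 rad/s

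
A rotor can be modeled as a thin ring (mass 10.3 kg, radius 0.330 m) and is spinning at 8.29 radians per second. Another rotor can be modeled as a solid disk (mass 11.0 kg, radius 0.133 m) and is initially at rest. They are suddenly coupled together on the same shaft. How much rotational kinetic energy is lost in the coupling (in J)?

No external torque acts about the common axis, so total angular momentum is conserved.
Moments of inertia: I_A = (10.3)(0.330)² = 1.122 kg·m²; I_B = ½(11.0)(0.133)² = 0.09729 kg·m².
Taking A's sense as positive: L = (1.122)(8.29) = 9.299 kg·m²·rad/s.
Combined I = 1.122 + 0.09729 = 1.219 kg·m².
ω_f = L / I = 9.299 / 1.219 = 7.628 rad/s.
KE_i = ½ΣIω² = 38.54 J; KE_f = ½(1.219)(7.628)² = 35.47 J.

ΔKE lost ≈ 3.08 J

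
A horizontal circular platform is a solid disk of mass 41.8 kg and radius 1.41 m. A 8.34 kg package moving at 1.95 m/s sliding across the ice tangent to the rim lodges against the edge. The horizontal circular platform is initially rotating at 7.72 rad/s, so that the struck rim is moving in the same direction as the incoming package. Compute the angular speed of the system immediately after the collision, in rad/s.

The axle reaction passes through the central axle and exerts no torque about it; angular momentum about the central axle is conserved through the impact.
I_p = ½(41.8)(1.41)² = 41.55 kg·m². Taking the sense of the package's angular momentum as positive, L_{package} = m v R = (8.34)(1.95)(1.41) = 22.93 kg·m²/s.
L_i = +I_p ω_p + m v R = +(41.55)(7.72) + 22.93 = 343.7 kg·m²/s.
After sticking, I_f = I_p + m R² = 41.55 + (8.34)(1.41)² = 58.13 kg·m².
ω_f = L_i / I_f = 343.7 / 58.13 = 5.913 rad/s.

|ω_f| ≈ 5.91 rad/s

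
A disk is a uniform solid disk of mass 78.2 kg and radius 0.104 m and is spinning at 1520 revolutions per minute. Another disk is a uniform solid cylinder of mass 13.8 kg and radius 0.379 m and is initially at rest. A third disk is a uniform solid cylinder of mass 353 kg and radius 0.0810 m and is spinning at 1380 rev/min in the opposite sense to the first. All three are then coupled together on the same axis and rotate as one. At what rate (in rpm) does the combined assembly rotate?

|ω_f| ≈ 371 rpm

The coupling torques are internal; angular momentum about the shared axis is conserved.
Moments of inertia: I_A = ½(78.2)(0.104)² = 0.4229 kg·m²; I_B = ½(13.8)(0.379)² = 0.9911 kg·m²; I_C = ½(353)(0.0810)² = 1.158 kg·m².
Taking A's sense as positive: L = (0.4229)(1520) − (1.158)(1380) = -955.2 kg·m²·rpm.
Combined I = 0.4229 + 0.9911 + 1.158 = 2.572 kg·m².
ω_f = L / I = -955.2 / 2.572 = -371.4 rpm.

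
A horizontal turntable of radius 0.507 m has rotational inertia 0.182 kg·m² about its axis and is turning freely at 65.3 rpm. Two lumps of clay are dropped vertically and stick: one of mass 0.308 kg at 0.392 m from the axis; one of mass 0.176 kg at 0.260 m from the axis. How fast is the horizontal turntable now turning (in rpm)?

ω_f ≈ 49.3 rpm

No external torque acts about the axis; L_before = L_after.
Added inertia Σmr² = (0.308)(0.392)² + (0.176)(0.260)² = 0.05923 kg·m²; I_f = 0.1820 + 0.05923 = 0.2412 kg·m².
ω_f = I_p ω_i / I_f = (0.1820)(65.3) / 0.2412 = 49.27 rpm.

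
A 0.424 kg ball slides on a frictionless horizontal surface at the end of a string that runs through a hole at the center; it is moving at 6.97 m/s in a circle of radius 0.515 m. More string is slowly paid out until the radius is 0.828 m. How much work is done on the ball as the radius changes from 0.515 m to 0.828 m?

W ≈ -6.31 J

Central (radial) force ⇒ zero torque about the center ⇒ m v r is constant.
v₂ = v₁ r₁ / r₂ = (6.97)(0.515) / (0.828) = 4.335 m/s.
W = ΔKE = ½m(v₂² − v₁²) = -6.315 J.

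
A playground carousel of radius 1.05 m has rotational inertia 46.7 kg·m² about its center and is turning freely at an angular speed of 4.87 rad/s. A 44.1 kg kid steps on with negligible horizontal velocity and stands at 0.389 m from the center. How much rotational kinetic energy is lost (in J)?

energy lost ≈ 69.2 J

No external torque acts about the center; L_before = L_after.
Added inertia Σmr² = (44.1)(0.389)² = 6.673 kg·m²; I_f = 46.70 + 6.673 = 53.37 kg·m².
ω_f = I_p ω_i / I_f = (46.70)(4.87) / 53.37 = 4.261 rad/s.
KE_i = ½(46.70)(4.870 rad/s)² = 553.8 J; KE_f = ½(53.37)(4.261)² = 484.5 J.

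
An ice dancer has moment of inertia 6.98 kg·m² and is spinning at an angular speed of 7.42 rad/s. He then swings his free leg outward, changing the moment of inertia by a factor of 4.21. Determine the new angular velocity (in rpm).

ω₂ ≈ 16.8 rpm

No external torque acts about the spin axis, so angular momentum is conserved.
I₂ = 4.21 × 6.98 = 29.39 kg·m².
ω₂ = I₁ω₁ / I₂ = (6.980)(7.42 rad/s) / (29.39) = 1.762 rad/s = 16.83 rpm.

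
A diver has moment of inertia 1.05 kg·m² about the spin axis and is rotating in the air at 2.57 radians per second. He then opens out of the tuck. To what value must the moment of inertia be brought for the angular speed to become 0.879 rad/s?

I₂ ≈ 3.07 kg·m²

With no external torque about the axis, L is conserved: I₁ω₁ = I₂ω₂.
I₂ = I₁ω₁ / ω₂ = (1.05)(2.57) / (0.879) = 3.070 kg·m².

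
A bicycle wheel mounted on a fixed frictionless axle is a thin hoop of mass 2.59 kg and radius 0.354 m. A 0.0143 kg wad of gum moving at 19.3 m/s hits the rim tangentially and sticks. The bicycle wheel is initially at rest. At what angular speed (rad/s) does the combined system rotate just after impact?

|ω_f| ≈ 0.299 rad/s

The axle reaction passes through the axle and exerts no torque about it; angular momentum about the axle is conserved through the impact.
I_p = (2.59)(0.354)² = 0.3246 kg·m². Taking the sense of the wad of gum's angular momentum as positive, L_{wad} = m v R = (0.0143)(19.3)(0.354) = 0.09770 kg·m²/s.
L_i = 0 + 0.09770 = 0.09770 kg·m²/s.
After sticking, I_f = I_p + m R² = 0.3246 + (0.0143)(0.354)² = 0.3264 kg·m².
ω_f = L_i / I_f = 0.09770 / 0.3264 = 0.2994 rad/s.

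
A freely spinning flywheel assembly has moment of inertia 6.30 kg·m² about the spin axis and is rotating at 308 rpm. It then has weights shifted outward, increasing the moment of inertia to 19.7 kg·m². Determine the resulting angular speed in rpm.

No external torque acts about the spin axis, so angular momentum is conserved.
ω₂ = I₁ω₁ / I₂ = (6.300)(308 rpm) / (19.70) = 98.50 rpm.

ω₂ ≈ 98.5 rpm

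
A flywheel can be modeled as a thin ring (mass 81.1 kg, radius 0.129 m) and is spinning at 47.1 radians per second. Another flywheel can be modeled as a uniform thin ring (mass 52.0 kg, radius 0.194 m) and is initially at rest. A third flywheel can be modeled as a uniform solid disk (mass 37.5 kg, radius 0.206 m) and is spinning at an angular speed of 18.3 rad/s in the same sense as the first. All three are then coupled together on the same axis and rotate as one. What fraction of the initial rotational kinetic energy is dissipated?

fraction ≈ 0.544

No external torque acts about the common axis, so total angular momentum is conserved.
Moments of inertia: I_A = (81.1)(0.129)² = 1.350 kg·m²; I_B = (52.0)(0.194)² = 1.957 kg·m²; I_C = ½(37.5)(0.206)² = 0.7957 kg·m².
Taking A's sense as positive: L = (1.350)(47.1) + (0.7957)(18.3) = 78.13 kg·m²·rad/s.
Combined I = 1.350 + 1.957 + 0.7957 = 4.102 kg·m².
ω_f = L / I = 78.13 / 4.102 = 19.04 rad/s.
KE_i = ½ΣIω² = 1630 J; KE_f = ½(4.102)(19.04)² = 743.9 J.
Fraction dissipated = (KE_i − KE_f)/KE_i = 0.5437.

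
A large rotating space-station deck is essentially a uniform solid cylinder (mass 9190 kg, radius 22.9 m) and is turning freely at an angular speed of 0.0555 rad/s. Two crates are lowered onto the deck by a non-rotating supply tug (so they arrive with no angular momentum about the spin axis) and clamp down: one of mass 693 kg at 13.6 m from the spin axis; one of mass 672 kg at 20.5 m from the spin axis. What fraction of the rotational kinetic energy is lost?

fraction ≈ 0.146

No external torque acts about the spin axis; L_before = L_after.
I_p = ½(9190)(22.9)² = 2.410e+06 kg·m².
Added inertia Σmr² = (693)(13.6)² + (672)(20.5)² = 4.106e+05 kg·m²; I_f = 2.410e+06 + 4.106e+05 = 2.820e+06 kg·m².
ω_f = I_p ω_i / I_f = (2.410e+06)(0.0555) / 2.820e+06 = 0.04742 rad/s.
KE_i = ½(2.410e+06)(0.05550 rad/s)² = 3711 J; KE_f = ½(2.820e+06)(0.04742)² = 3171 J.
Fraction lost = 0.1456.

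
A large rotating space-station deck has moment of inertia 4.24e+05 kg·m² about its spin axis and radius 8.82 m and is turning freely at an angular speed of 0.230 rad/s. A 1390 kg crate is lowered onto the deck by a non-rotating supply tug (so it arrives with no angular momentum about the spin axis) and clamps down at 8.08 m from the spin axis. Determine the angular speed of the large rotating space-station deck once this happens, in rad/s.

The added mass arrives with no angular momentum about the spin axis, and any external torque about the spin axis is negligible, so the system's angular momentum is conserved.
Added inertia Σmr² = (1390)(8.08)² = 90750 kg·m²; I_f = 4.240e+05 + 90750 = 5.147e+05 kg·m².
ω_f = I_p ω_i / I_f = (4.240e+05)(0.230) / 5.147e+05 = 0.1895 rad/s.

ω_f ≈ 0.189 rad/s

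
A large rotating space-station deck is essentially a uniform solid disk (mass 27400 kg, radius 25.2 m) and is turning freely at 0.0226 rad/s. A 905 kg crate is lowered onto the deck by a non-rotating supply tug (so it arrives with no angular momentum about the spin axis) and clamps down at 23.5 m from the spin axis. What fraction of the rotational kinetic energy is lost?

fraction ≈ 0.0543

No external torque acts about the spin axis; L_before = L_after.
I_p = ½(27400)(25.2)² = 8.700e+06 kg·m².
Added inertia Σmr² = (905)(23.5)² = 4.998e+05 kg·m²; I_f = 8.700e+06 + 4.998e+05 = 9.200e+06 kg·m².
ω_f = I_p ω_i / I_f = (8.700e+06)(0.0226) / 9.200e+06 = 0.02137 rad/s.
KE_i = ½(8.700e+06)(0.02260 rad/s)² = 2222 J; KE_f = ½(9.200e+06)(0.02137)² = 2101 J.
Fraction lost = 0.05433.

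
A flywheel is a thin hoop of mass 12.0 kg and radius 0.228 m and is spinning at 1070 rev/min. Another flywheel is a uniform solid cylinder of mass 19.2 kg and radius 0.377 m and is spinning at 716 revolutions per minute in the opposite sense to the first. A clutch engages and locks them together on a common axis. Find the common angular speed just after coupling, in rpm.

|ω_f| ≈ 156 rpm

The coupling torques are internal; angular momentum about the shared axis is conserved.
Moments of inertia: I_A = (12.0)(0.228)² = 0.6238 kg·m²; I_B = ½(19.2)(0.377)² = 1.364 kg·m².
Taking A's sense as positive: L = (0.6238)(1070) − (1.364)(716) = -309.5 kg·m²·rpm.
Combined I = 0.6238 + 1.364 = 1.988 kg·m².
ω_f = L / I = -309.5 / 1.988 = -155.6 rpm.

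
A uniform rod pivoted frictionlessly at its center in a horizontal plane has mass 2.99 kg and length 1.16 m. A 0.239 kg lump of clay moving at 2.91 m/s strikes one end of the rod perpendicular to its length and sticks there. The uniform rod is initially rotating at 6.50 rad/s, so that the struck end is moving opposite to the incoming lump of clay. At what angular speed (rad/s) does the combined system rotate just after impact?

|ω_f| ≈ 4.27 rad/s

About the pivot the impulsive forces during the collision are internal, so angular momentum about that axis is conserved.
I_p = (1/12)(2.99)(1.16)² = 0.3353 kg·m². Taking the sense of the lump of clay's angular momentum as positive, L_{lump} = m v R = (0.239)(2.91)(1.16/2) = 0.4034 kg·m²/s.
L_i = −I_p ω_p + m v R = −(0.3353)(6.50) + 0.4034 = -1.776 kg·m²/s.
After sticking, I_f = I_p + m R² = 0.3353 + (0.239)(1.16/2)² = 0.4157 kg·m².
ω_f = L_i / I_f = -1.776 / 0.4157 = -4.272 rad/s.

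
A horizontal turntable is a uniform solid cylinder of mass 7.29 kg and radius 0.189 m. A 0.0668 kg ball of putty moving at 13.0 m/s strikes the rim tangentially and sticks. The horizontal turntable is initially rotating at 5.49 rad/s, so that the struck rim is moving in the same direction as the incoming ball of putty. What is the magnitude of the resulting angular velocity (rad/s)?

|ω_f| ≈ 6.63 rad/s

About the axle the impulsive forces during the collision are internal, so angular momentum about that axis is conserved.
I_p = ½(7.29)(0.189)² = 0.1302 kg·m². Taking the sense of the ball of putty's angular momentum as positive, L_{ball} = m v R = (0.0668)(13.0)(0.189) = 0.1641 kg·m²/s.
L_i = +I_p ω_p + m v R = +(0.1302)(5.49) + 0.1641 = 0.8789 kg·m²/s.
After sticking, I_f = I_p + m R² = 0.1302 + (0.0668)(0.189)² = 0.1326 kg·m².
ω_f = L_i / I_f = 0.8789 / 0.1326 = 6.629 rad/s.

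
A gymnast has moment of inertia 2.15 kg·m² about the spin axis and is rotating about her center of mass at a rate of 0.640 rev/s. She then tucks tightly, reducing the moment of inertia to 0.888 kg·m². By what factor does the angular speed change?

With no external torque about the axis, L is conserved: I₁ω₁ = I₂ω₂.
ω₂/ω₁ = I₁/I₂ = 2.150 / 0.8880 = 2.421.

ω₂/ω₁ ≈ 2.42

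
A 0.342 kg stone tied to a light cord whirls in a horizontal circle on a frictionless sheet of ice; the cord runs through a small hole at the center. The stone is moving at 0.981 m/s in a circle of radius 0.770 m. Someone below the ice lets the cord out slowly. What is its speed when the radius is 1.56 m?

v₂ ≈ 0.484 m/s

Central (radial) force ⇒ zero torque about the center ⇒ m v r is constant.
v₂ = v₁ r₁ / r₂ = (0.981)(0.770) / (1.56) = 0.4842 m/s.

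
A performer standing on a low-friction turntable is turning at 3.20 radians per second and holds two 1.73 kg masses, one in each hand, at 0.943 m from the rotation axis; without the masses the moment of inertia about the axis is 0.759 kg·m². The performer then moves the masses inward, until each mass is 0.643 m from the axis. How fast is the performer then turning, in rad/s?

No external torque acts about the spin axis, so angular momentum is conserved.
I₁ = 0.759 + 2(1.73)(0.943)² = 3.836 kg·m²; I₂ = 0.759 + 2(1.73)(0.643)² = 2.190 kg·m².
ω₂ = I₁ω₁ / I₂ = (3.836)(3.20 rad/s) / (2.190) = 5.606 rad/s.

ω₂ ≈ 5.61 rad/s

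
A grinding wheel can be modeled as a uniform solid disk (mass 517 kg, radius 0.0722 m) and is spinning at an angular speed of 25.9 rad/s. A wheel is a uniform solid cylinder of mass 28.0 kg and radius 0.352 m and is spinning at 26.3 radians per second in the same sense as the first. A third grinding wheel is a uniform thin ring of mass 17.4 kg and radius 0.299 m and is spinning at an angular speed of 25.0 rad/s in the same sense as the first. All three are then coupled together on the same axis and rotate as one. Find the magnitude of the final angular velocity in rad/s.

|ω_f| ≈ 25.7 rad/s

No external torque acts about the common axis, so total angular momentum is conserved.
Moments of inertia: I_A = ½(517)(0.0722)² = 1.348 kg·m²; I_B = ½(28.0)(0.352)² = 1.735 kg·m²; I_C = (17.4)(0.299)² = 1.556 kg·m².
Taking A's sense as positive: L = (1.348)(25.9) + (1.735)(26.3) + (1.556)(25.0) = 119.4 kg·m²·rad/s.
Combined I = 1.348 + 1.735 + 1.556 = 4.638 kg·m².
ω_f = L / I = 119.4 / 4.638 = 25.75 rad/s.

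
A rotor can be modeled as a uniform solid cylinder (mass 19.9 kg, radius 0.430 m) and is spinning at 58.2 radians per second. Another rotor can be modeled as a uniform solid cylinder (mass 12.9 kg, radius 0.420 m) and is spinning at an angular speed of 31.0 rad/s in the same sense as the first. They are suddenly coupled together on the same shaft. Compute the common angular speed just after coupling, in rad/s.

|ω_f| ≈ 47.8 rad/s

No external torque acts about the common axis, so total angular momentum is conserved.
Moments of inertia: I_A = ½(19.9)(0.430)² = 1.840 kg·m²; I_B = ½(12.9)(0.420)² = 1.138 kg·m².
Taking A's sense as positive: L = (1.840)(58.2) + (1.138)(31.0) = 142.3 kg·m²·rad/s.
Combined I = 1.840 + 1.138 = 2.978 kg·m².
ω_f = L / I = 142.3 / 2.978 = 47.81 rad/s.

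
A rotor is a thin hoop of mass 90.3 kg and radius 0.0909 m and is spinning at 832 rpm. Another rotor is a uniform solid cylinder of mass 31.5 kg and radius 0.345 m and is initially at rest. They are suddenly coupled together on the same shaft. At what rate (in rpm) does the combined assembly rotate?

|ω_f| ≈ 237 rpm

No external torque acts about the common axis, so total angular momentum is conserved.
Moments of inertia: I_A = (90.3)(0.0909)² = 0.7461 kg·m²; I_B = ½(31.5)(0.345)² = 1.875 kg·m².
Taking A's sense as positive: L = (0.7461)(832) = 620.8 kg·m²·rpm.
Combined I = 0.7461 + 1.875 = 2.621 kg·m².
ω_f = L / I = 620.8 / 2.621 = 236.9 rpm.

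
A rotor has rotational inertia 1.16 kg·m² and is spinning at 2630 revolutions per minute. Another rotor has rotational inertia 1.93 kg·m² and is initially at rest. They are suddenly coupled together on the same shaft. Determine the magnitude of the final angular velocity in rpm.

|ω_f| ≈ 987 rpm

The coupling torques are internal; angular momentum about the shared axis is conserved.
Taking A's sense as positive: L = (1.160)(2630) = 3051 kg·m²·rpm.
Combined I = 1.160 + 1.930 = 3.090 kg·m².
ω_f = L / I = 3051 / 3.090 = 987.3 rpm.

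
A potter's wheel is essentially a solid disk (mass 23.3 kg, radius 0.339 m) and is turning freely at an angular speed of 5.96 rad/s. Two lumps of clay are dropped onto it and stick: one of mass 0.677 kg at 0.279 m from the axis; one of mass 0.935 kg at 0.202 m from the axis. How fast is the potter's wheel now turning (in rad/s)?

ω_f ≈ 5.58 rad/s

The added mass arrives with no angular momentum about the axis, and any external torque about the axis is negligible, so the system's angular momentum is conserved.
I_p = ½(23.3)(0.339)² = 1.339 kg·m².
Added inertia Σmr² = (0.677)(0.279)² + (0.935)(0.202)² = 0.09085 kg·m²; I_f = 1.339 + 0.09085 = 1.430 kg·m².
ω_f = I_p ω_i / I_f = (1.339)(5.96) / 1.430 = 5.581 rad/s.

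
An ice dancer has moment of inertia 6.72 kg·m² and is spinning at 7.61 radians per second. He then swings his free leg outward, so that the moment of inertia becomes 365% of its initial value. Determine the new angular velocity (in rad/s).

Angular momentum about the spin axis is conserved since the torque about it is zero.
I₂ = 3.65 × 6.72 = 24.53 kg·m².
ω₂ = I₁ω₁ / I₂ = (6.720)(7.61 rad/s) / (24.53) = 2.085 rad/s.

ω₂ ≈ 2.08 rad/s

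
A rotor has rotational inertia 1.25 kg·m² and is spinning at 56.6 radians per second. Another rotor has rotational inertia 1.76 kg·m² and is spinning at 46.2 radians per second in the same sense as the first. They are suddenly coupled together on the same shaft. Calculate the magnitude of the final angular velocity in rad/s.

|ω_f| ≈ 50.5 rad/s

No external torque acts about the common axis, so total angular momentum is conserved.
Taking A's sense as positive: L = (1.250)(56.6) + (1.760)(46.2) = 152.1 kg·m²·rad/s.
Combined I = 1.250 + 1.760 = 3.010 kg·m².
ω_f = L / I = 152.1 / 3.010 = 50.52 rad/s.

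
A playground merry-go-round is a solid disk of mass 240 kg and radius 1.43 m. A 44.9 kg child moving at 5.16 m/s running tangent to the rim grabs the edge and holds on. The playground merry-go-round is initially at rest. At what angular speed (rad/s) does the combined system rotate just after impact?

The axle reaction passes through the axle and exerts no torque about it; angular momentum about the axle is conserved through the impact.
I_p = ½(240)(1.43)² = 245.4 kg·m². Taking the sense of the child's angular momentum as positive, L_{child} = m v R = (44.9)(5.16)(1.43) = 331.3 kg·m²/s.
L_i = 0 + 331.3 = 331.3 kg·m²/s.
After sticking, I_f = I_p + m R² = 245.4 + (44.9)(1.43)² = 337.2 kg·m².
ω_f = L_i / I_f = 331.3 / 337.2 = 0.9825 rad/s.

|ω_f| ≈ 0.983 rad/s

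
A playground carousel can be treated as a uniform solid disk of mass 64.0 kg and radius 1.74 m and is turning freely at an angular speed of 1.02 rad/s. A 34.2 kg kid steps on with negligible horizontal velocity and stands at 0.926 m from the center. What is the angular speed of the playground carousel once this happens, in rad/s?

The added mass arrives with no angular momentum about the center, and any external torque about the center is negligible, so the system's angular momentum is conserved.
I_p = ½(64.0)(1.74)² = 96.88 kg·m².
Added inertia Σmr² = (34.2)(0.926)² = 29.33 kg·m²; I_f = 96.88 + 29.33 = 126.2 kg·m².
ω_f = I_p ω_i / I_f = (96.88)(1.02) / 126.2 = 0.7830 rad/s.

ω_f ≈ 0.783 rad/s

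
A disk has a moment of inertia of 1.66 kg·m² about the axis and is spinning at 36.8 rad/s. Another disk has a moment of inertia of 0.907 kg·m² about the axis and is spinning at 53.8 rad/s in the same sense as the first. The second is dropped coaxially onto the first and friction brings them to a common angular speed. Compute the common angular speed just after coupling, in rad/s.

The coupling torques are internal; angular momentum about the shared axis is conserved.
Taking A's sense as positive: L = (1.660)(36.8) + (0.9070)(53.8) = 109.9 kg·m²·rad/s.
Combined I = 1.660 + 0.9070 = 2.567 kg·m².
ω_f = L / I = 109.9 / 2.567 = 42.81 rad/s.

|ω_f| ≈ 42.8 rad/s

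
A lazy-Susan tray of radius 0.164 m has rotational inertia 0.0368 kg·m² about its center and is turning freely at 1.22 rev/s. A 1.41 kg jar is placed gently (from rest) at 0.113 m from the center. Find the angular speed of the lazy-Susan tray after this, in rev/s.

ω_f ≈ 0.819 rev/s

The added mass arrives with no angular momentum about the center, and any external torque about the center is negligible, so the system's angular momentum is conserved.
Added inertia Σmr² = (1.41)(0.113)² = 0.01800 kg·m²; I_f = 0.03680 + 0.01800 = 0.05480 kg·m².
ω_f = I_p ω_i / I_f = (0.03680)(1.22) / 0.05480 = 0.8192 rev/s.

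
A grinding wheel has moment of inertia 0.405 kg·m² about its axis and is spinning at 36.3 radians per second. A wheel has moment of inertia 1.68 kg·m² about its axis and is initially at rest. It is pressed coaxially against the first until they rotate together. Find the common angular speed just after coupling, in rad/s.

|ω_f| ≈ 7.05 rad/s

The coupling torques are internal; angular momentum about the shared axis is conserved.
Taking A's sense as positive: L = (0.4050)(36.3) = 14.70 kg·m²·rad/s.
Combined I = 0.4050 + 1.680 = 2.085 kg·m².
ω_f = L / I = 14.70 / 2.085 = 7.051 rad/s.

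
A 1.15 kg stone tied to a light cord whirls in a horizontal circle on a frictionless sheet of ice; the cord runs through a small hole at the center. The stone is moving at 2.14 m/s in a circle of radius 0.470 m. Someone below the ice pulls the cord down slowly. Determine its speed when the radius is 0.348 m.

v₂ ≈ 2.89 m/s

Central (radial) force ⇒ zero torque about the center ⇒ m v r is constant.
v₂ = v₁ r₁ / r₂ = (2.14)(0.470) / (0.348) = 2.890 m/s.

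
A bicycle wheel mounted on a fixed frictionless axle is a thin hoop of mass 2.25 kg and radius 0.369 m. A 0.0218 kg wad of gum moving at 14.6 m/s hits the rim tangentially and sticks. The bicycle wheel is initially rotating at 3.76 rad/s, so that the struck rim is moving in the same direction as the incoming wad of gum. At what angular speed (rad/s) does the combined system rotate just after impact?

|ω_f| ≈ 4.10 rad/s

About the axle the impulsive forces during the collision are internal, so angular momentum about that axis is conserved.
I_p = (2.25)(0.369)² = 0.3064 kg·m². Taking the sense of the wad of gum's angular momentum as positive, L_{wad} = m v R = (0.0218)(14.6)(0.369) = 0.1174 kg·m²/s.
L_i = +I_p ω_p + m v R = +(0.3064)(3.76) + 0.1174 = 1.269 kg·m²/s.
After sticking, I_f = I_p + m R² = 0.3064 + (0.0218)(0.369)² = 0.3093 kg·m².
ω_f = L_i / I_f = 1.269 / 0.3093 = 4.104 rad/s.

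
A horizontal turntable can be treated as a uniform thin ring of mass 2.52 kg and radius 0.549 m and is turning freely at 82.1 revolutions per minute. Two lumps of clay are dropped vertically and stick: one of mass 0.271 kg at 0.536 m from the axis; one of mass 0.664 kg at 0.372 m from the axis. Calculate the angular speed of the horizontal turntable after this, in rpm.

ω_f ≈ 67.1 rpm

The added mass arrives with no angular momentum about the axis, and any external torque about the axis is negligible, so the system's angular momentum is conserved.
I_p = (2.52)(0.549)² = 0.7595 kg·m².
Added inertia Σmr² = (0.271)(0.536)² + (0.664)(0.372)² = 0.1697 kg·m²; I_f = 0.7595 + 0.1697 = 0.9293 kg·m².
ω_f = I_p ω_i / I_f = (0.7595)(82.1) / 0.9293 = 67.10 rpm.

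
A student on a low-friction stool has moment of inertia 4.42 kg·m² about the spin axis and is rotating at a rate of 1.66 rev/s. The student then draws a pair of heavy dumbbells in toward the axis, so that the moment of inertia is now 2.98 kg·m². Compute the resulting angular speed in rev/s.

No external torque acts about the spin axis, so angular momentum is conserved.
ω₂ = I₁ω₁ / I₂ = (4.420)(1.66 rev/s) / (2.980) = 2.462 rev/s.

ω₂ ≈ 2.46 rev/s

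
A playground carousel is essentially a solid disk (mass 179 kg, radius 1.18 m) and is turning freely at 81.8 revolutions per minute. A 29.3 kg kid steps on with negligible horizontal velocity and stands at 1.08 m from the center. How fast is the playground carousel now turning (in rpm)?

The added mass arrives with no angular momentum about the center, and any external torque about the center is negligible, so the system's angular momentum is conserved.
I_p = ½(179)(1.18)² = 124.6 kg·m².
Added inertia Σmr² = (29.3)(1.08)² = 34.18 kg·m²; I_f = 124.6 + 34.18 = 158.8 kg·m².
ω_f = I_p ω_i / I_f = (124.6)(81.8) / 158.8 = 64.20 rpm.

ω_f ≈ 64.2 rpm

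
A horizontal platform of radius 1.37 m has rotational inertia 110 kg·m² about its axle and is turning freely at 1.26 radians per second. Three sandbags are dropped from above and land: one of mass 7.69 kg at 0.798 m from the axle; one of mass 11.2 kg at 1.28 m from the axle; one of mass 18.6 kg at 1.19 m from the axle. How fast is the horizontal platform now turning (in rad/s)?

No external torque acts about the axle; L_before = L_after.
Added inertia Σmr² = (7.69)(0.798)² + (11.2)(1.28)² + (18.6)(1.19)² = 49.59 kg·m²; I_f = 110.0 + 49.59 = 159.6 kg·m².
ω_f = I_p ω_i / I_f = (110.0)(1.26) / 159.6 = 0.8685 rad/s.

ω_f ≈ 0.868 rad/s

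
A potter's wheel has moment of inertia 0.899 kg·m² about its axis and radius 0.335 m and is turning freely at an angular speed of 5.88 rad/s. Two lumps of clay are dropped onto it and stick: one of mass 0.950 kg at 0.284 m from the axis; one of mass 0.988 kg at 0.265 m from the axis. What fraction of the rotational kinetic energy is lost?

No external torque acts about the axis; L_before = L_after.
Added inertia Σmr² = (0.950)(0.284)² + (0.988)(0.265)² = 0.1460 kg·m²; I_f = 0.8990 + 0.1460 = 1.045 kg·m².
ω_f = I_p ω_i / I_f = (0.8990)(5.88) / 1.045 = 5.058 rad/s.
KE_i = ½(0.8990)(5.880 rad/s)² = 15.54 J; KE_f = ½(1.045)(5.058)² = 13.37 J.
Fraction lost = 0.1397.

fraction ≈ 0.140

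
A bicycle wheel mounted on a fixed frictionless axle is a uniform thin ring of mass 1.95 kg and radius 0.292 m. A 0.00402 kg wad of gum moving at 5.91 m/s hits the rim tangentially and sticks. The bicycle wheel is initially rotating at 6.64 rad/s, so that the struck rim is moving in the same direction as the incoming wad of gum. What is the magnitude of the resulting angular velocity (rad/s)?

|ω_f| ≈ 6.67 rad/s

The axle reaction passes through the axle and exerts no torque about it; angular momentum about the axle is conserved through the impact.
I_p = (1.95)(0.292)² = 0.1663 kg·m². Taking the sense of the wad of gum's angular momentum as positive, L_{wad} = m v R = (0.00402)(5.91)(0.292) = 0.006937 kg·m²/s.
L_i = +I_p ω_p + m v R = +(0.1663)(6.64) + 0.006937 = 1.111 kg·m²/s.
After sticking, I_f = I_p + m R² = 0.1663 + (0.00402)(0.292)² = 0.1666 kg·m².
ω_f = L_i / I_f = 1.111 / 0.1666 = 6.668 rad/s.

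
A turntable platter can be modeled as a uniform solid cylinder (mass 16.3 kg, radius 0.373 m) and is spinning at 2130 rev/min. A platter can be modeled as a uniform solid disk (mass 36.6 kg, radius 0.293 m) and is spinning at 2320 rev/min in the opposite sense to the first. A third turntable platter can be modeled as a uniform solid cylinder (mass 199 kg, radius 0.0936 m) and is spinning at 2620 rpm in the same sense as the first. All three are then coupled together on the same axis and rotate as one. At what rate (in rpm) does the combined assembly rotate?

|ω_f| ≈ 295 rpm

The coupling torques are internal; angular momentum about the shared axis is conserved.
Moments of inertia: I_A = ½(16.3)(0.373)² = 1.134 kg·m²; I_B = ½(36.6)(0.293)² = 1.571 kg·m²; I_C = ½(199)(0.0936)² = 0.8717 kg·m².
Taking A's sense as positive: L = (1.134)(2130) − (1.571)(2320) + (0.8717)(2620) = 1054 kg·m²·rpm.
Combined I = 1.134 + 1.571 + 0.8717 = 3.577 kg·m².
ω_f = L / I = 1054 / 3.577 = 294.8 rpm.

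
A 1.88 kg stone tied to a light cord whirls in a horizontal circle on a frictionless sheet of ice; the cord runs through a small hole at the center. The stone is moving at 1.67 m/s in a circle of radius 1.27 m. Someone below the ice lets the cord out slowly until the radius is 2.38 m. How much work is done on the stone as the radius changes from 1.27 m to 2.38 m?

Central (radial) force ⇒ zero torque about the center ⇒ m v r is constant.
v₂ = v₁ r₁ / r₂ = (1.67)(1.27) / (2.38) = 0.8911 m/s.
W = ΔKE = ½m(v₂² − v₁²) = -1.875 J.

W ≈ -1.88 J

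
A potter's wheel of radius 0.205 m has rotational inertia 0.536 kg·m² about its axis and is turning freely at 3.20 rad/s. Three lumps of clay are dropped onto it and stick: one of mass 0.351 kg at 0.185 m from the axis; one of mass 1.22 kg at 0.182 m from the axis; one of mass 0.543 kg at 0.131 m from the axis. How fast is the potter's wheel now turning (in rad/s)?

ω_f ≈ 2.87 rad/s

No external torque acts about the axis; L_before = L_after.
Added inertia Σmr² = (0.351)(0.185)² + (1.22)(0.182)² + (0.543)(0.131)² = 0.06174 kg·m²; I_f = 0.5360 + 0.06174 = 0.5977 kg·m².
ω_f = I_p ω_i / I_f = (0.5360)(3.20) / 0.5977 = 2.869 rad/s.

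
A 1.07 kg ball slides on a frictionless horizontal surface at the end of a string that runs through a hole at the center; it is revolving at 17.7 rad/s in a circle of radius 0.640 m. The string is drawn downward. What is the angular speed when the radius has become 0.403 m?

ω₂ ≈ 44.6 rad/s

No torque about the axis ⇒ m r₁² ω₁ = m r₂² ω₂.
ω₂ = ω₁ (r₁/r₂)² = (17.7)(0.640/0.403)² = 44.64 rad/s.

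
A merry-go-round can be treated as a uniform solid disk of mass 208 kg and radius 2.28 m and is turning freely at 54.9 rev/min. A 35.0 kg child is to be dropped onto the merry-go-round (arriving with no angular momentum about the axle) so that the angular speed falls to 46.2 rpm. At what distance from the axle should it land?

The added mass arrives with no angular momentum about the axle, and any external torque about the axle is negligible, so the system's angular momentum is conserved.
I_p = ½(208)(2.28)² = 540.6 kg·m².
I_p ω_i = (I_p + m r²) ω_f ⇒ m r² = I_p(ω_i/ω_f − 1) = 540.6(54.9/46.2 − 1) = 101.8 kg·m².
r = √(101.8/35.0) = 1.706 m.

r ≈ 1.71 m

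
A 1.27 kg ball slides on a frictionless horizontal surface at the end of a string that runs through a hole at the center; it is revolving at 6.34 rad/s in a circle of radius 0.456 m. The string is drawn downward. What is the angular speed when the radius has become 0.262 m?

The constraining force is radial, so m r² ω about the center is conserved.
ω₂ = ω₁ (r₁/r₂)² = (6.34)(0.456/0.262)² = 19.21 rad/s.

ω₂ ≈ 19.2 rad/s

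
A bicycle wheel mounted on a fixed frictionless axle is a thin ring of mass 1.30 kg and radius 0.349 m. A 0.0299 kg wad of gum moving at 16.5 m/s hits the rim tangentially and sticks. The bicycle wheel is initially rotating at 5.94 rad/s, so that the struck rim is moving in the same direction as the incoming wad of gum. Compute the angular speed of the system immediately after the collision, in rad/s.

The axle reaction passes through the axle and exerts no torque about it; angular momentum about the axle is conserved through the impact.
I_p = (1.30)(0.349)² = 0.1583 kg·m². Taking the sense of the wad of gum's angular momentum as positive, L_{wad} = m v R = (0.0299)(16.5)(0.349) = 0.1722 kg·m²/s.
L_i = +I_p ω_p + m v R = +(0.1583)(5.94) + 0.1722 = 1.113 kg·m²/s.
After sticking, I_f = I_p + m R² = 0.1583 + (0.0299)(0.349)² = 0.1620 kg·m².
ω_f = L_i / I_f = 1.113 / 0.1620 = 6.869 rad/s.

|ω_f| ≈ 6.87 rad/s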